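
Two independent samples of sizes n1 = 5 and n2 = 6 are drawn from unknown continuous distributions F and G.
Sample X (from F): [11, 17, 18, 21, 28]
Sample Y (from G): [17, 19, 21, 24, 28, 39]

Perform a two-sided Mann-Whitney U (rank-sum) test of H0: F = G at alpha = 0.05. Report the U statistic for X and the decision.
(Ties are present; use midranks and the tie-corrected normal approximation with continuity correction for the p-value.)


Step 1: Combine and sort all 11 observations; assign midranks.
sorted (value, group): (11,X), (17,X), (17,Y), (18,X), (19,Y), (21,X), (21,Y), (24,Y), (28,X), (28,Y), (39,Y)
ranks: 11->1, 17->2.5, 17->2.5, 18->4, 19->5, 21->6.5, 21->6.5, 24->8, 28->9.5, 28->9.5, 39->11
Step 2: Rank sum for X: R1 = 1 + 2.5 + 4 + 6.5 + 9.5 = 23.5.
Step 3: U_X = R1 - n1(n1+1)/2 = 23.5 - 5*6/2 = 23.5 - 15 = 8.5.
       U_Y = n1*n2 - U_X = 30 - 8.5 = 21.5.
Step 4: Ties are present, so use the tie-corrected normal approximation (with continuity correction) for the p-value.
Step 5: p-value = 0.270031; compare to alpha = 0.05. fail to reject H0.

U_X = 8.5, p = 0.270031, fail to reject H0 at alpha = 0.05.


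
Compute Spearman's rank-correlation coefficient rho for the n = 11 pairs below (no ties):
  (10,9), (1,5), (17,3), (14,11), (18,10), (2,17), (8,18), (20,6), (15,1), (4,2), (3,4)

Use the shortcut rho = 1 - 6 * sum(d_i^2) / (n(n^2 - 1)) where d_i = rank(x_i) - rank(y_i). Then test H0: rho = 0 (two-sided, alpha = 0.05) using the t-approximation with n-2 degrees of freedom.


Step 1: Rank x and y separately (midranks; no ties here).
rank(x): 10->6, 1->1, 17->9, 14->7, 18->10, 2->2, 8->5, 20->11, 15->8, 4->4, 3->3
rank(y): 9->7, 5->5, 3->3, 11->9, 10->8, 17->10, 18->11, 6->6, 1->1, 2->2, 4->4
Step 2: d_i = R_x(i) - R_y(i); compute d_i^2.
  (6-7)^2=1, (1-5)^2=16, (9-3)^2=36, (7-9)^2=4, (10-8)^2=4, (2-10)^2=64, (5-11)^2=36, (11-6)^2=25, (8-1)^2=49, (4-2)^2=4, (3-4)^2=1
sum(d^2) = 240.
Step 3: rho = 1 - 6*240 / (11*(11^2 - 1)) = 1 - 1440/1320 = -0.090909.
Step 4: Under H0, t = rho * sqrt((n-2)/(1-rho^2)) = -0.2739 ~ t(9).
Step 5: Two-sided p-value from the t-distribution with 9 df = 0.790373.
Step 6: alpha = 0.05. fail to reject H0.

rho = -0.0909, p = 0.790373, fail to reject H0 at alpha = 0.05.


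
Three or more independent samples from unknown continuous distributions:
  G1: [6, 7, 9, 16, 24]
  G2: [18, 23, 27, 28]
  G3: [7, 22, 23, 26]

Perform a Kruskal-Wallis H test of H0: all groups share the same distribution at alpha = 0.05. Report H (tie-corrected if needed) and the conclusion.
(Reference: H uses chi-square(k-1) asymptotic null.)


Step 1: Combine all N = 13 observations and assign midranks.
sorted (value, group, rank): (6,G1,1), (7,G1,2.5), (7,G3,2.5), (9,G1,4), (16,G1,5), (18,G2,6), (22,G3,7), (23,G2,8.5), (23,G3,8.5), (24,G1,10), (26,G3,11), (27,G2,12), (28,G2,13)
Step 2: Sum ranks within each group.
R_1 = 22.5 (n_1 = 5)
R_2 = 39.5 (n_2 = 4)
R_3 = 29 (n_3 = 4)
Step 3: H = 12/(N(N+1)) * sum(R_i^2/n_i) - 3(N+1)
     = 12/(13*14) * (22.5^2/5 + 39.5^2/4 + 29^2/4) - 3*14
     = 0.065934 * 701.562 - 42
     = 4.256868.
Step 4: Ties present; correction factor C = 1 - 12/(13^3 - 13) = 0.994505. Corrected H = 4.256868 / 0.994505 = 4.280387.
Step 5: Under H0, H ~ chi^2(2); p-value = 0.117632.
Step 6: alpha = 0.05. fail to reject H0.

H = 4.2804, df = 2, p = 0.117632, fail to reject H0.


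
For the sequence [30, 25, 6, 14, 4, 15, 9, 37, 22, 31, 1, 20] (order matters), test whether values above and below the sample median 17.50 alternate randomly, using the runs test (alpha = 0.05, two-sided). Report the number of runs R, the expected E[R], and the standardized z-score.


Step 1: Compute median = 17.50; label A = above, B = below.
Labels in order: AABBBBBAAABA  (n_A = 6, n_B = 6)
Step 2: Count runs R = 5.
Step 3: Under H0 (random ordering), E[R] = 2*n_A*n_B/(n_A+n_B) + 1 = 2*6*6/12 + 1 = 7.0000.
        Var[R] = 2*n_A*n_B*(2*n_A*n_B - n_A - n_B) / ((n_A+n_B)^2 * (n_A+n_B-1)) = 4320/1584 = 2.7273.
        SD[R] = 1.6514.
Step 4: Continuity-corrected z = (R + 0.5 - E[R]) / SD[R] = (5 + 0.5 - 7.0000) / 1.6514 = -0.9083.
Step 5: Two-sided p-value via normal approximation = 2*(1 - Phi(|z|)) = 0.363722.
Step 6: alpha = 0.05. fail to reject H0.

R = 5, z = -0.9083, p = 0.363722, fail to reject H0.


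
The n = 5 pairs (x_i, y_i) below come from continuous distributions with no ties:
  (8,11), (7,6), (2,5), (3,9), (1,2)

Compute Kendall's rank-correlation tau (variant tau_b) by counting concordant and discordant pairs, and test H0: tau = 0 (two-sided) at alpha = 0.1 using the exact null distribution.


Step 1: Enumerate the 10 unordered pairs (i,j) with i<j and classify each by sign(x_j-x_i) * sign(y_j-y_i).
  (1,2):dx=-1,dy=-5->C; (1,3):dx=-6,dy=-6->C; (1,4):dx=-5,dy=-2->C; (1,5):dx=-7,dy=-9->C
  (2,3):dx=-5,dy=-1->C; (2,4):dx=-4,dy=+3->D; (2,5):dx=-6,dy=-4->C; (3,4):dx=+1,dy=+4->C
  (3,5):dx=-1,dy=-3->C; (4,5):dx=-2,dy=-7->C
Step 2: C = 9, D = 1, total pairs = 10.
Step 3: tau = (C - D)/(n(n-1)/2) = (9 - 1)/10 = 0.800000.
Step 4: Exact two-sided p-value (enumerate n! = 120 permutations of y under H0): p = 0.083333.
Step 5: alpha = 0.1. reject H0.

tau_b = 0.8000 (C=9, D=1), p = 0.083333, reject H0.


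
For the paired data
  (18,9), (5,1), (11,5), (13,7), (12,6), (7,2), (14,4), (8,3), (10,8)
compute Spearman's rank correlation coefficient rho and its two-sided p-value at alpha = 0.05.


Step 1: Rank x and y separately (midranks; no ties here).
rank(x): 18->9, 5->1, 11->5, 13->7, 12->6, 7->2, 14->8, 8->3, 10->4
rank(y): 9->9, 1->1, 5->5, 7->7, 6->6, 2->2, 4->4, 3->3, 8->8
Step 2: d_i = R_x(i) - R_y(i); compute d_i^2.
  (9-9)^2=0, (1-1)^2=0, (5-5)^2=0, (7-7)^2=0, (6-6)^2=0, (2-2)^2=0, (8-4)^2=16, (3-3)^2=0, (4-8)^2=16
sum(d^2) = 32.
Step 3: rho = 1 - 6*32 / (9*(9^2 - 1)) = 1 - 192/720 = 0.733333.
Step 4: Under H0, t = rho * sqrt((n-2)/(1-rho^2)) = 2.8538 ~ t(7).
Step 5: Two-sided p-value from the t-distribution with 7 df = 0.024554.
Step 6: alpha = 0.05. reject H0.

rho = 0.7333, p = 0.024554, reject H0 at alpha = 0.05.


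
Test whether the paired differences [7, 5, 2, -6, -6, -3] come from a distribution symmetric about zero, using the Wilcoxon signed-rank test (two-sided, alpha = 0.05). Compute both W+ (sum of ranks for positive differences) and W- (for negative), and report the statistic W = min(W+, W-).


Step 1: Drop any zero differences (none here) and take |d_i|.
|d| = [7, 5, 2, 6, 6, 3]
Step 2: Midrank |d_i| (ties get averaged ranks).
ranks: |7|->6, |5|->3, |2|->1, |6|->4.5, |6|->4.5, |3|->2
Step 3: Attach original signs; sum ranks with positive sign and with negative sign.
W+ = 6 + 3 + 1 = 10
W- = 4.5 + 4.5 + 2 = 11
(Check: W+ + W- = 21 should equal n(n+1)/2 = 21.)
Step 4: Test statistic W = min(W+, W-) = 10.
Step 5: Ties in |d|, so use the tie-corrected normal approximation.
        E[W] = n(n+1)/4 = 6*7/4 = 10.5.
        Tie groups: |d|=6 (t=2); sum(t^3 - t) = 6.
        Var[W] = n(n+1)(2n+1)/24 - sum(t^3-t)/48 = 546/24 - 6/48 = 22.625.
        z = (W - E[W]) / sqrt(Var[W]) = (10 - 10.5) / 4.7566 = -0.1051.
        Two-sided p = 2*Phi(z) = 0.916282.
Step 6: alpha = 0.05. fail to reject H0.

W+ = 10, W- = 11, W = min = 10, p = 0.916282, fail to reject H0.


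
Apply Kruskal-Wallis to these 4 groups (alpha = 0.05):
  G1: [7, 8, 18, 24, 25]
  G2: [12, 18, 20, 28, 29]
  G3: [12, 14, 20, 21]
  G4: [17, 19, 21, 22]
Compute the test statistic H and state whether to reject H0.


Step 1: Combine all N = 18 observations and assign midranks.
sorted (value, group, rank): (7,G1,1), (8,G1,2), (12,G2,3.5), (12,G3,3.5), (14,G3,5), (17,G4,6), (18,G1,7.5), (18,G2,7.5), (19,G4,9), (20,G2,10.5), (20,G3,10.5), (21,G3,12.5), (21,G4,12.5), (22,G4,14), (24,G1,15), (25,G1,16), (28,G2,17), (29,G2,18)
Step 2: Sum ranks within each group.
R_1 = 41.5 (n_1 = 5)
R_2 = 56.5 (n_2 = 5)
R_3 = 31.5 (n_3 = 4)
R_4 = 41.5 (n_4 = 4)
Step 3: H = 12/(N(N+1)) * sum(R_i^2/n_i) - 3(N+1)
     = 12/(18*19) * (41.5^2/5 + 56.5^2/5 + 31.5^2/4 + 41.5^2/4) - 3*19
     = 0.035088 * 1661.53 - 57
     = 1.299123.
Step 4: Ties present; correction factor C = 1 - 24/(18^3 - 18) = 0.995872. Corrected H = 1.299123 / 0.995872 = 1.304508.
Step 5: Under H0, H ~ chi^2(3); p-value = 0.728063.
Step 6: alpha = 0.05. fail to reject H0.

H = 1.3045, df = 3, p = 0.728063, fail to reject H0.


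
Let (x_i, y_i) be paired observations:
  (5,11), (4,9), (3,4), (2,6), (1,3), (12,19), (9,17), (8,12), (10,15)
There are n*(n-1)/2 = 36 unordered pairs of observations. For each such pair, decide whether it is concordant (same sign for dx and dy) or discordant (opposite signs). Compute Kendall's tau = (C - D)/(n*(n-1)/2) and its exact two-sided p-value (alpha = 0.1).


Step 1: Enumerate the 36 unordered pairs (i,j) with i<j and classify each by sign(x_j-x_i) * sign(y_j-y_i).
  (1,2):dx=-1,dy=-2->C; (1,3):dx=-2,dy=-7->C; (1,4):dx=-3,dy=-5->C; (1,5):dx=-4,dy=-8->C
  (1,6):dx=+7,dy=+8->C; (1,7):dx=+4,dy=+6->C; (1,8):dx=+3,dy=+1->C; (1,9):dx=+5,dy=+4->C
  (2,3):dx=-1,dy=-5->C; (2,4):dx=-2,dy=-3->C; (2,5):dx=-3,dy=-6->C; (2,6):dx=+8,dy=+10->C
  (2,7):dx=+5,dy=+8->C; (2,8):dx=+4,dy=+3->C; (2,9):dx=+6,dy=+6->C; (3,4):dx=-1,dy=+2->D
  (3,5):dx=-2,dy=-1->C; (3,6):dx=+9,dy=+15->C; (3,7):dx=+6,dy=+13->C; (3,8):dx=+5,dy=+8->C
  (3,9):dx=+7,dy=+11->C; (4,5):dx=-1,dy=-3->C; (4,6):dx=+10,dy=+13->C; (4,7):dx=+7,dy=+11->C
  (4,8):dx=+6,dy=+6->C; (4,9):dx=+8,dy=+9->C; (5,6):dx=+11,dy=+16->C; (5,7):dx=+8,dy=+14->C
  (5,8):dx=+7,dy=+9->C; (5,9):dx=+9,dy=+12->C; (6,7):dx=-3,dy=-2->C; (6,8):dx=-4,dy=-7->C
  (6,9):dx=-2,dy=-4->C; (7,8):dx=-1,dy=-5->C; (7,9):dx=+1,dy=-2->D; (8,9):dx=+2,dy=+3->C
Step 2: C = 34, D = 2, total pairs = 36.
Step 3: tau = (C - D)/(n(n-1)/2) = (34 - 2)/36 = 0.888889.
Step 4: Exact two-sided p-value (enumerate n! = 362880 permutations of y under H0): p = 0.000243.
Step 5: alpha = 0.1. reject H0.

tau_b = 0.8889 (C=34, D=2), p = 0.000243, reject H0.


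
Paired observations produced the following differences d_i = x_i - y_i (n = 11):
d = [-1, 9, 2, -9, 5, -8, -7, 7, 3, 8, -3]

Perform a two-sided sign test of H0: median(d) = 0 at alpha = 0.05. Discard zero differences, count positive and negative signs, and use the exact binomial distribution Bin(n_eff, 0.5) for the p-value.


Step 1: Discard zero differences. Original n = 11; n_eff = number of nonzero differences = 11.
Nonzero differences (with sign): -1, +9, +2, -9, +5, -8, -7, +7, +3, +8, -3
Step 2: Count signs: positive = 6, negative = 5.
Step 3: Under H0: P(positive) = 0.5, so the number of positives S ~ Bin(11, 0.5).
Step 4: Two-sided exact p-value = sum of Bin(11,0.5) probabilities at or below the observed probability = 1.000000.
Step 5: alpha = 0.05. fail to reject H0.

n_eff = 11, pos = 6, neg = 5, p = 1.000000, fail to reject H0.


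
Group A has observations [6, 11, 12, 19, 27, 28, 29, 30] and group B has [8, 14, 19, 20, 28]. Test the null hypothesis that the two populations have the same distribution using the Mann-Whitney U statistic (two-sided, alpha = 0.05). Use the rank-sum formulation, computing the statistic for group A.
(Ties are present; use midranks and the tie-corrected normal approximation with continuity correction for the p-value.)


Step 1: Combine and sort all 13 observations; assign midranks.
sorted (value, group): (6,X), (8,Y), (11,X), (12,X), (14,Y), (19,X), (19,Y), (20,Y), (27,X), (28,X), (28,Y), (29,X), (30,X)
ranks: 6->1, 8->2, 11->3, 12->4, 14->5, 19->6.5, 19->6.5, 20->8, 27->9, 28->10.5, 28->10.5, 29->12, 30->13
Step 2: Rank sum for X: R1 = 1 + 3 + 4 + 6.5 + 9 + 10.5 + 12 + 13 = 59.
Step 3: U_X = R1 - n1(n1+1)/2 = 59 - 8*9/2 = 59 - 36 = 23.
       U_Y = n1*n2 - U_X = 40 - 23 = 17.
Step 4: Ties are present, so use the tie-corrected normal approximation (with continuity correction) for the p-value.
Step 5: p-value = 0.713640; compare to alpha = 0.05. fail to reject H0.

U_X = 23, p = 0.713640, fail to reject H0 at alpha = 0.05.


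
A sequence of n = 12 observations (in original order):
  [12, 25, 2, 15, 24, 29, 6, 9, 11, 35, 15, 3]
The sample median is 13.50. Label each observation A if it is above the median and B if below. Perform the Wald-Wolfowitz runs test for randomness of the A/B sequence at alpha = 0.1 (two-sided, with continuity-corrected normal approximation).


Step 1: Compute median = 13.50; label A = above, B = below.
Labels in order: BABAAABBBAAB  (n_A = 6, n_B = 6)
Step 2: Count runs R = 7.
Step 3: Under H0 (random ordering), E[R] = 2*n_A*n_B/(n_A+n_B) + 1 = 2*6*6/12 + 1 = 7.0000.
        Var[R] = 2*n_A*n_B*(2*n_A*n_B - n_A - n_B) / ((n_A+n_B)^2 * (n_A+n_B-1)) = 4320/1584 = 2.7273.
        SD[R] = 1.6514.
Step 4: R = E[R], so z = 0 with no continuity correction.
Step 5: Two-sided p-value via normal approximation = 2*(1 - Phi(|z|)) = 1.000000.
Step 6: alpha = 0.1. fail to reject H0.

R = 7, z = 0.0000, p = 1.000000, fail to reject H0.


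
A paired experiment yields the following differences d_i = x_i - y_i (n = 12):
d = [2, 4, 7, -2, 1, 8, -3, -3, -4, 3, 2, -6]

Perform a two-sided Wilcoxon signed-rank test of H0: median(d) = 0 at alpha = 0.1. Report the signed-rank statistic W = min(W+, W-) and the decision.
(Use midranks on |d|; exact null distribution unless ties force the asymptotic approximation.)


Step 1: Drop any zero differences (none here) and take |d_i|.
|d| = [2, 4, 7, 2, 1, 8, 3, 3, 4, 3, 2, 6]
Step 2: Midrank |d_i| (ties get averaged ranks).
ranks: |2|->3, |4|->8.5, |7|->11, |2|->3, |1|->1, |8|->12, |3|->6, |3|->6, |4|->8.5, |3|->6, |2|->3, |6|->10
Step 3: Attach original signs; sum ranks with positive sign and with negative sign.
W+ = 3 + 8.5 + 11 + 1 + 12 + 6 + 3 = 44.5
W- = 3 + 6 + 6 + 8.5 + 10 = 33.5
(Check: W+ + W- = 78 should equal n(n+1)/2 = 78.)
Step 4: Test statistic W = min(W+, W-) = 33.5.
Step 5: Ties in |d|, so use the tie-corrected normal approximation.
        E[W] = n(n+1)/4 = 12*13/4 = 39.
        Tie groups: |d|=2 (t=3), |d|=3 (t=3), |d|=4 (t=2); sum(t^3 - t) = 54.
        Var[W] = n(n+1)(2n+1)/24 - sum(t^3-t)/48 = 3900/24 - 54/48 = 161.375.
        z = (W - E[W]) / sqrt(Var[W]) = (33.5 - 39) / 12.7033 = -0.4330.
        Two-sided p = 2*Phi(z) = 0.665046.
Step 6: alpha = 0.1. fail to reject H0.

W+ = 44.5, W- = 33.5, W = min = 33.5, p = 0.665046, fail to reject H0.


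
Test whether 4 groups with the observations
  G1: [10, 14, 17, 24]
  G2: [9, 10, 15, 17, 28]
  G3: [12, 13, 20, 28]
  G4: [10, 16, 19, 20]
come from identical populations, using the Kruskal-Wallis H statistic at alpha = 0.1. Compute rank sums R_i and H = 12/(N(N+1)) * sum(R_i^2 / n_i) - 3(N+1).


Step 1: Combine all N = 17 observations and assign midranks.
sorted (value, group, rank): (9,G2,1), (10,G1,3), (10,G2,3), (10,G4,3), (12,G3,5), (13,G3,6), (14,G1,7), (15,G2,8), (16,G4,9), (17,G1,10.5), (17,G2,10.5), (19,G4,12), (20,G3,13.5), (20,G4,13.5), (24,G1,15), (28,G2,16.5), (28,G3,16.5)
Step 2: Sum ranks within each group.
R_1 = 35.5 (n_1 = 4)
R_2 = 39 (n_2 = 5)
R_3 = 41 (n_3 = 4)
R_4 = 37.5 (n_4 = 4)
Step 3: H = 12/(N(N+1)) * sum(R_i^2/n_i) - 3(N+1)
     = 12/(17*18) * (35.5^2/4 + 39^2/5 + 41^2/4 + 37.5^2/4) - 3*18
     = 0.039216 * 1391.08 - 54
     = 0.551961.
Step 4: Ties present; correction factor C = 1 - 42/(17^3 - 17) = 0.991422. Corrected H = 0.551961 / 0.991422 = 0.556737.
Step 5: Under H0, H ~ chi^2(3); p-value = 0.906261.
Step 6: alpha = 0.1. fail to reject H0.

H = 0.5567, df = 3, p = 0.906261, fail to reject H0.


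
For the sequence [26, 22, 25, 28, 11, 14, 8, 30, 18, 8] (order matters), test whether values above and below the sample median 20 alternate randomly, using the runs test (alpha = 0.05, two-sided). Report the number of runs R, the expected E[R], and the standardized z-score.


Step 1: Compute median = 20; label A = above, B = below.
Labels in order: AAAABBBABB  (n_A = 5, n_B = 5)
Step 2: Count runs R = 4.
Step 3: Under H0 (random ordering), E[R] = 2*n_A*n_B/(n_A+n_B) + 1 = 2*5*5/10 + 1 = 6.0000.
        Var[R] = 2*n_A*n_B*(2*n_A*n_B - n_A - n_B) / ((n_A+n_B)^2 * (n_A+n_B-1)) = 2000/900 = 2.2222.
        SD[R] = 1.4907.
Step 4: Continuity-corrected z = (R + 0.5 - E[R]) / SD[R] = (4 + 0.5 - 6.0000) / 1.4907 = -1.0062.
Step 5: Two-sided p-value via normal approximation = 2*(1 - Phi(|z|)) = 0.314305.
Step 6: alpha = 0.05. fail to reject H0.

R = 4, z = -1.0062, p = 0.314305, fail to reject H0.


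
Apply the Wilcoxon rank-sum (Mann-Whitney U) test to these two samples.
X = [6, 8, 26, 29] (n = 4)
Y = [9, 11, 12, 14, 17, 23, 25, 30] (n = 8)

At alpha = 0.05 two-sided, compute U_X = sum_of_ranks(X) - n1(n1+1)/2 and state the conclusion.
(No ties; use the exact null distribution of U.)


Step 1: Combine and sort all 12 observations; assign midranks.
sorted (value, group): (6,X), (8,X), (9,Y), (11,Y), (12,Y), (14,Y), (17,Y), (23,Y), (25,Y), (26,X), (29,X), (30,Y)
ranks: 6->1, 8->2, 9->3, 11->4, 12->5, 14->6, 17->7, 23->8, 25->9, 26->10, 29->11, 30->12
Step 2: Rank sum for X: R1 = 1 + 2 + 10 + 11 = 24.
Step 3: U_X = R1 - n1(n1+1)/2 = 24 - 4*5/2 = 24 - 10 = 14.
       U_Y = n1*n2 - U_X = 32 - 14 = 18.
Step 4: No ties, so the exact null distribution of U (based on enumerating the C(12,4) = 495 equally likely rank assignments) gives the two-sided p-value.
Step 5: p-value = 0.808081; compare to alpha = 0.05. fail to reject H0.

U_X = 14, p = 0.808081, fail to reject H0 at alpha = 0.05.


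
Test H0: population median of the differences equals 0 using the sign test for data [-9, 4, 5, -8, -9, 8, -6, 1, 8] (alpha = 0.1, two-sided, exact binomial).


Step 1: Discard zero differences. Original n = 9; n_eff = number of nonzero differences = 9.
Nonzero differences (with sign): -9, +4, +5, -8, -9, +8, -6, +1, +8
Step 2: Count signs: positive = 5, negative = 4.
Step 3: Under H0: P(positive) = 0.5, so the number of positives S ~ Bin(9, 0.5).
Step 4: Two-sided exact p-value = sum of Bin(9,0.5) probabilities at or below the observed probability = 1.000000.
Step 5: alpha = 0.1. fail to reject H0.

n_eff = 9, pos = 5, neg = 4, p = 1.000000, fail to reject H0.


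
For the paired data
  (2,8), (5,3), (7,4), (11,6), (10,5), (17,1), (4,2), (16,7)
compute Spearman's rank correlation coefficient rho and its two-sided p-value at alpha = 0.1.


Step 1: Rank x and y separately (midranks; no ties here).
rank(x): 2->1, 5->3, 7->4, 11->6, 10->5, 17->8, 4->2, 16->7
rank(y): 8->8, 3->3, 4->4, 6->6, 5->5, 1->1, 2->2, 7->7
Step 2: d_i = R_x(i) - R_y(i); compute d_i^2.
  (1-8)^2=49, (3-3)^2=0, (4-4)^2=0, (6-6)^2=0, (5-5)^2=0, (8-1)^2=49, (2-2)^2=0, (7-7)^2=0
sum(d^2) = 98.
Step 3: rho = 1 - 6*98 / (8*(8^2 - 1)) = 1 - 588/504 = -0.166667.
Step 4: Under H0, t = rho * sqrt((n-2)/(1-rho^2)) = -0.4140 ~ t(6).
Step 5: Two-sided p-value from the t-distribution with 6 df = 0.693239.
Step 6: alpha = 0.1. fail to reject H0.

rho = -0.1667, p = 0.693239, fail to reject H0 at alpha = 0.1.


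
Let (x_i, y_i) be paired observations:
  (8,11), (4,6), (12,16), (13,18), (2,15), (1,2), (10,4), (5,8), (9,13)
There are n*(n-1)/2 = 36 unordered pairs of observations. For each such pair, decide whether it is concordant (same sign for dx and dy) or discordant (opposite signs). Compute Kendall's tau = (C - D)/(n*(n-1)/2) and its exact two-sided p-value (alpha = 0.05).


Step 1: Enumerate the 36 unordered pairs (i,j) with i<j and classify each by sign(x_j-x_i) * sign(y_j-y_i).
  (1,2):dx=-4,dy=-5->C; (1,3):dx=+4,dy=+5->C; (1,4):dx=+5,dy=+7->C; (1,5):dx=-6,dy=+4->D
  (1,6):dx=-7,dy=-9->C; (1,7):dx=+2,dy=-7->D; (1,8):dx=-3,dy=-3->C; (1,9):dx=+1,dy=+2->C
  (2,3):dx=+8,dy=+10->C; (2,4):dx=+9,dy=+12->C; (2,5):dx=-2,dy=+9->D; (2,6):dx=-3,dy=-4->C
  (2,7):dx=+6,dy=-2->D; (2,8):dx=+1,dy=+2->C; (2,9):dx=+5,dy=+7->C; (3,4):dx=+1,dy=+2->C
  (3,5):dx=-10,dy=-1->C; (3,6):dx=-11,dy=-14->C; (3,7):dx=-2,dy=-12->C; (3,8):dx=-7,dy=-8->C
  (3,9):dx=-3,dy=-3->C; (4,5):dx=-11,dy=-3->C; (4,6):dx=-12,dy=-16->C; (4,7):dx=-3,dy=-14->C
  (4,8):dx=-8,dy=-10->C; (4,9):dx=-4,dy=-5->C; (5,6):dx=-1,dy=-13->C; (5,7):dx=+8,dy=-11->D
  (5,8):dx=+3,dy=-7->D; (5,9):dx=+7,dy=-2->D; (6,7):dx=+9,dy=+2->C; (6,8):dx=+4,dy=+6->C
  (6,9):dx=+8,dy=+11->C; (7,8):dx=-5,dy=+4->D; (7,9):dx=-1,dy=+9->D; (8,9):dx=+4,dy=+5->C
Step 2: C = 27, D = 9, total pairs = 36.
Step 3: tau = (C - D)/(n(n-1)/2) = (27 - 9)/36 = 0.500000.
Step 4: Exact two-sided p-value (enumerate n! = 362880 permutations of y under H0): p = 0.075176.
Step 5: alpha = 0.05. fail to reject H0.

tau_b = 0.5000 (C=27, D=9), p = 0.075176, fail to reject H0.


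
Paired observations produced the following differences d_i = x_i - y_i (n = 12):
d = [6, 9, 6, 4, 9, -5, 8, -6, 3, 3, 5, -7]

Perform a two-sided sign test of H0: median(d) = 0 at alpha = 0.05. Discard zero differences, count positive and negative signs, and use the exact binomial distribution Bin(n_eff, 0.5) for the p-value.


Step 1: Discard zero differences. Original n = 12; n_eff = number of nonzero differences = 12.
Nonzero differences (with sign): +6, +9, +6, +4, +9, -5, +8, -6, +3, +3, +5, -7
Step 2: Count signs: positive = 9, negative = 3.
Step 3: Under H0: P(positive) = 0.5, so the number of positives S ~ Bin(12, 0.5).
Step 4: Two-sided exact p-value = sum of Bin(12,0.5) probabilities at or below the observed probability = 0.145996.
Step 5: alpha = 0.05. fail to reject H0.

n_eff = 12, pos = 9, neg = 3, p = 0.145996, fail to reject H0.


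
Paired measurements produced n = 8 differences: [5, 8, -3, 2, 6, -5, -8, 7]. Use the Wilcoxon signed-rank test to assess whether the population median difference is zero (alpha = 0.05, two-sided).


Step 1: Drop any zero differences (none here) and take |d_i|.
|d| = [5, 8, 3, 2, 6, 5, 8, 7]
Step 2: Midrank |d_i| (ties get averaged ranks).
ranks: |5|->3.5, |8|->7.5, |3|->2, |2|->1, |6|->5, |5|->3.5, |8|->7.5, |7|->6
Step 3: Attach original signs; sum ranks with positive sign and with negative sign.
W+ = 3.5 + 7.5 + 1 + 5 + 6 = 23
W- = 2 + 3.5 + 7.5 = 13
(Check: W+ + W- = 36 should equal n(n+1)/2 = 36.)
Step 4: Test statistic W = min(W+, W-) = 13.
Step 5: Ties in |d|, so use the tie-corrected normal approximation.
        E[W] = n(n+1)/4 = 8*9/4 = 18.
        Tie groups: |d|=5 (t=2), |d|=8 (t=2); sum(t^3 - t) = 12.
        Var[W] = n(n+1)(2n+1)/24 - sum(t^3-t)/48 = 1224/24 - 12/48 = 50.75.
        z = (W - E[W]) / sqrt(Var[W]) = (13 - 18) / 7.1239 = -0.7019.
        Two-sided p = 2*Phi(z) = 0.482765.
Step 6: alpha = 0.05. fail to reject H0.

W+ = 23, W- = 13, W = min = 13, p = 0.482765, fail to reject H0.


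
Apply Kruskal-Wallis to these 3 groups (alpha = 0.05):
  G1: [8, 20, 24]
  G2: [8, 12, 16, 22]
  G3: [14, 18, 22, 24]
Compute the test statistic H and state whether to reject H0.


Step 1: Combine all N = 11 observations and assign midranks.
sorted (value, group, rank): (8,G1,1.5), (8,G2,1.5), (12,G2,3), (14,G3,4), (16,G2,5), (18,G3,6), (20,G1,7), (22,G2,8.5), (22,G3,8.5), (24,G1,10.5), (24,G3,10.5)
Step 2: Sum ranks within each group.
R_1 = 19 (n_1 = 3)
R_2 = 18 (n_2 = 4)
R_3 = 29 (n_3 = 4)
Step 3: H = 12/(N(N+1)) * sum(R_i^2/n_i) - 3(N+1)
     = 12/(11*12) * (19^2/3 + 18^2/4 + 29^2/4) - 3*12
     = 0.090909 * 411.583 - 36
     = 1.416667.
Step 4: Ties present; correction factor C = 1 - 18/(11^3 - 11) = 0.986364. Corrected H = 1.416667 / 0.986364 = 1.436252.
Step 5: Under H0, H ~ chi^2(2); p-value = 0.487665.
Step 6: alpha = 0.05. fail to reject H0.

H = 1.4363, df = 2, p = 0.487665, fail to reject H0.


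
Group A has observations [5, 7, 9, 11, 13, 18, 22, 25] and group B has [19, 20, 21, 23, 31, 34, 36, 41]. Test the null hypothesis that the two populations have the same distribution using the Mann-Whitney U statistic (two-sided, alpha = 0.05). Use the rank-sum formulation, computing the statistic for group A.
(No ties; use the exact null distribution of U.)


Step 1: Combine and sort all 16 observations; assign midranks.
sorted (value, group): (5,X), (7,X), (9,X), (11,X), (13,X), (18,X), (19,Y), (20,Y), (21,Y), (22,X), (23,Y), (25,X), (31,Y), (34,Y), (36,Y), (41,Y)
ranks: 5->1, 7->2, 9->3, 11->4, 13->5, 18->6, 19->7, 20->8, 21->9, 22->10, 23->11, 25->12, 31->13, 34->14, 36->15, 41->16
Step 2: Rank sum for X: R1 = 1 + 2 + 3 + 4 + 5 + 6 + 10 + 12 = 43.
Step 3: U_X = R1 - n1(n1+1)/2 = 43 - 8*9/2 = 43 - 36 = 7.
       U_Y = n1*n2 - U_X = 64 - 7 = 57.
Step 4: No ties, so the exact null distribution of U (based on enumerating the C(16,8) = 12870 equally likely rank assignments) gives the two-sided p-value.
Step 5: p-value = 0.006993; compare to alpha = 0.05. reject H0.

U_X = 7, p = 0.006993, reject H0 at alpha = 0.05.


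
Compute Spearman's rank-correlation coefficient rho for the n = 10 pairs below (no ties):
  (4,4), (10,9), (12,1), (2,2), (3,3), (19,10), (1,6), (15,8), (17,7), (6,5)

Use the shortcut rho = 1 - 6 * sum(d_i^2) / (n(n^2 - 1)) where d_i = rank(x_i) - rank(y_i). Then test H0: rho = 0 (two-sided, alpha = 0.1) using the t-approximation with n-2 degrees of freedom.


Step 1: Rank x and y separately (midranks; no ties here).
rank(x): 4->4, 10->6, 12->7, 2->2, 3->3, 19->10, 1->1, 15->8, 17->9, 6->5
rank(y): 4->4, 9->9, 1->1, 2->2, 3->3, 10->10, 6->6, 8->8, 7->7, 5->5
Step 2: d_i = R_x(i) - R_y(i); compute d_i^2.
  (4-4)^2=0, (6-9)^2=9, (7-1)^2=36, (2-2)^2=0, (3-3)^2=0, (10-10)^2=0, (1-6)^2=25, (8-8)^2=0, (9-7)^2=4, (5-5)^2=0
sum(d^2) = 74.
Step 3: rho = 1 - 6*74 / (10*(10^2 - 1)) = 1 - 444/990 = 0.551515.
Step 4: Under H0, t = rho * sqrt((n-2)/(1-rho^2)) = 1.8700 ~ t(8).
Step 5: Two-sided p-value from the t-distribution with 8 df = 0.098401.
Step 6: alpha = 0.1. reject H0.

rho = 0.5515, p = 0.098401, reject H0 at alpha = 0.1.


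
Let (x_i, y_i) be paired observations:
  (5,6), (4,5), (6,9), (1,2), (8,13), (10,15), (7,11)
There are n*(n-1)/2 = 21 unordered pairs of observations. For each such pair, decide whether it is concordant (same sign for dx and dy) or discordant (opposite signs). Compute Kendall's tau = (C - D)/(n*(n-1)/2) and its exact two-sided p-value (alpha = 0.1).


Step 1: Enumerate the 21 unordered pairs (i,j) with i<j and classify each by sign(x_j-x_i) * sign(y_j-y_i).
  (1,2):dx=-1,dy=-1->C; (1,3):dx=+1,dy=+3->C; (1,4):dx=-4,dy=-4->C; (1,5):dx=+3,dy=+7->C
  (1,6):dx=+5,dy=+9->C; (1,7):dx=+2,dy=+5->C; (2,3):dx=+2,dy=+4->C; (2,4):dx=-3,dy=-3->C
  (2,5):dx=+4,dy=+8->C; (2,6):dx=+6,dy=+10->C; (2,7):dx=+3,dy=+6->C; (3,4):dx=-5,dy=-7->C
  (3,5):dx=+2,dy=+4->C; (3,6):dx=+4,dy=+6->C; (3,7):dx=+1,dy=+2->C; (4,5):dx=+7,dy=+11->C
  (4,6):dx=+9,dy=+13->C; (4,7):dx=+6,dy=+9->C; (5,6):dx=+2,dy=+2->C; (5,7):dx=-1,dy=-2->C
  (6,7):dx=-3,dy=-4->C
Step 2: C = 21, D = 0, total pairs = 21.
Step 3: tau = (C - D)/(n(n-1)/2) = (21 - 0)/21 = 1.000000.
Step 4: Exact two-sided p-value (enumerate n! = 5040 permutations of y under H0): p = 0.000397.
Step 5: alpha = 0.1. reject H0.

tau_b = 1.0000 (C=21, D=0), p = 0.000397, reject H0.


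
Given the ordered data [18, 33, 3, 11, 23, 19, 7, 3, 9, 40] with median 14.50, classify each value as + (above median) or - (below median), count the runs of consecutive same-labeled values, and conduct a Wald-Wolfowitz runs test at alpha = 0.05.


Step 1: Compute median = 14.50; label A = above, B = below.
Labels in order: AABBAABBBA  (n_A = 5, n_B = 5)
Step 2: Count runs R = 5.
Step 3: Under H0 (random ordering), E[R] = 2*n_A*n_B/(n_A+n_B) + 1 = 2*5*5/10 + 1 = 6.0000.
        Var[R] = 2*n_A*n_B*(2*n_A*n_B - n_A - n_B) / ((n_A+n_B)^2 * (n_A+n_B-1)) = 2000/900 = 2.2222.
        SD[R] = 1.4907.
Step 4: Continuity-corrected z = (R + 0.5 - E[R]) / SD[R] = (5 + 0.5 - 6.0000) / 1.4907 = -0.3354.
Step 5: Two-sided p-value via normal approximation = 2*(1 - Phi(|z|)) = 0.737316.
Step 6: alpha = 0.05. fail to reject H0.

R = 5, z = -0.3354, p = 0.737316, fail to reject H0.


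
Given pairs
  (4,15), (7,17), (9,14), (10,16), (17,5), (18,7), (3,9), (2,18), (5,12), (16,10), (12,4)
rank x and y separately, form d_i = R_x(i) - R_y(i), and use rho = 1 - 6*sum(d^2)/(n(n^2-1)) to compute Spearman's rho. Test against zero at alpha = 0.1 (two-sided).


Step 1: Rank x and y separately (midranks; no ties here).
rank(x): 4->3, 7->5, 9->6, 10->7, 17->10, 18->11, 3->2, 2->1, 5->4, 16->9, 12->8
rank(y): 15->8, 17->10, 14->7, 16->9, 5->2, 7->3, 9->4, 18->11, 12->6, 10->5, 4->1
Step 2: d_i = R_x(i) - R_y(i); compute d_i^2.
  (3-8)^2=25, (5-10)^2=25, (6-7)^2=1, (7-9)^2=4, (10-2)^2=64, (11-3)^2=64, (2-4)^2=4, (1-11)^2=100, (4-6)^2=4, (9-5)^2=16, (8-1)^2=49
sum(d^2) = 356.
Step 3: rho = 1 - 6*356 / (11*(11^2 - 1)) = 1 - 2136/1320 = -0.618182.
Step 4: Under H0, t = rho * sqrt((n-2)/(1-rho^2)) = -2.3594 ~ t(9).
Step 5: Two-sided p-value from the t-distribution with 9 df = 0.042646.
Step 6: alpha = 0.1. reject H0.

rho = -0.6182, p = 0.042646, reject H0 at alpha = 0.1.


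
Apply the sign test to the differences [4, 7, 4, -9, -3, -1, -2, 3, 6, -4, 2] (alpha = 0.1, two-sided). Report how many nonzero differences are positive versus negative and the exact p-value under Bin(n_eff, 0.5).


Step 1: Discard zero differences. Original n = 11; n_eff = number of nonzero differences = 11.
Nonzero differences (with sign): +4, +7, +4, -9, -3, -1, -2, +3, +6, -4, +2
Step 2: Count signs: positive = 6, negative = 5.
Step 3: Under H0: P(positive) = 0.5, so the number of positives S ~ Bin(11, 0.5).
Step 4: Two-sided exact p-value = sum of Bin(11,0.5) probabilities at or below the observed probability = 1.000000.
Step 5: alpha = 0.1. fail to reject H0.

n_eff = 11, pos = 6, neg = 5, p = 1.000000, fail to reject H0.


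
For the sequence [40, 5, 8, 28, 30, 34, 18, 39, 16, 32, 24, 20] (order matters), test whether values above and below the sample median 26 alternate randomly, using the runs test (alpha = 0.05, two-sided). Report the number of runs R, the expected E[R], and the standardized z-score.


Step 1: Compute median = 26; label A = above, B = below.
Labels in order: ABBAAABABABB  (n_A = 6, n_B = 6)
Step 2: Count runs R = 8.
Step 3: Under H0 (random ordering), E[R] = 2*n_A*n_B/(n_A+n_B) + 1 = 2*6*6/12 + 1 = 7.0000.
        Var[R] = 2*n_A*n_B*(2*n_A*n_B - n_A - n_B) / ((n_A+n_B)^2 * (n_A+n_B-1)) = 4320/1584 = 2.7273.
        SD[R] = 1.6514.
Step 4: Continuity-corrected z = (R - 0.5 - E[R]) / SD[R] = (8 - 0.5 - 7.0000) / 1.6514 = 0.3028.
Step 5: Two-sided p-value via normal approximation = 2*(1 - Phi(|z|)) = 0.762069.
Step 6: alpha = 0.05. fail to reject H0.

R = 8, z = 0.3028, p = 0.762069, fail to reject H0.


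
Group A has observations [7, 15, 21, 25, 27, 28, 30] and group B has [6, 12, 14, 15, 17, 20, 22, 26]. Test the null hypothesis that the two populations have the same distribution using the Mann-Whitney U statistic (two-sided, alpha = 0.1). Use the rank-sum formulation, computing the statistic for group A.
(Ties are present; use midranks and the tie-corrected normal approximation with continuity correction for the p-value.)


Step 1: Combine and sort all 15 observations; assign midranks.
sorted (value, group): (6,Y), (7,X), (12,Y), (14,Y), (15,X), (15,Y), (17,Y), (20,Y), (21,X), (22,Y), (25,X), (26,Y), (27,X), (28,X), (30,X)
ranks: 6->1, 7->2, 12->3, 14->4, 15->5.5, 15->5.5, 17->7, 20->8, 21->9, 22->10, 25->11, 26->12, 27->13, 28->14, 30->15
Step 2: Rank sum for X: R1 = 2 + 5.5 + 9 + 11 + 13 + 14 + 15 = 69.5.
Step 3: U_X = R1 - n1(n1+1)/2 = 69.5 - 7*8/2 = 69.5 - 28 = 41.5.
       U_Y = n1*n2 - U_X = 56 - 41.5 = 14.5.
Step 4: Ties are present, so use the tie-corrected normal approximation (with continuity correction) for the p-value.
Step 5: p-value = 0.132118; compare to alpha = 0.1. fail to reject H0.

U_X = 41.5, p = 0.132118, fail to reject H0 at alpha = 0.1.


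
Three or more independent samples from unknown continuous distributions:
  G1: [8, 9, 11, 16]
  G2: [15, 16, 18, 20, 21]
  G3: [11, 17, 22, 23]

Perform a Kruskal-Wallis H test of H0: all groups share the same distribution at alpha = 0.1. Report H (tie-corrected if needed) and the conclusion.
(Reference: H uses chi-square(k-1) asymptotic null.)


Step 1: Combine all N = 13 observations and assign midranks.
sorted (value, group, rank): (8,G1,1), (9,G1,2), (11,G1,3.5), (11,G3,3.5), (15,G2,5), (16,G1,6.5), (16,G2,6.5), (17,G3,8), (18,G2,9), (20,G2,10), (21,G2,11), (22,G3,12), (23,G3,13)
Step 2: Sum ranks within each group.
R_1 = 13 (n_1 = 4)
R_2 = 41.5 (n_2 = 5)
R_3 = 36.5 (n_3 = 4)
Step 3: H = 12/(N(N+1)) * sum(R_i^2/n_i) - 3(N+1)
     = 12/(13*14) * (13^2/4 + 41.5^2/5 + 36.5^2/4) - 3*14
     = 0.065934 * 719.763 - 42
     = 5.456868.
Step 4: Ties present; correction factor C = 1 - 12/(13^3 - 13) = 0.994505. Corrected H = 5.456868 / 0.994505 = 5.487017.
Step 5: Under H0, H ~ chi^2(2); p-value = 0.064344.
Step 6: alpha = 0.1. reject H0.

H = 5.4870, df = 2, p = 0.064344, reject H0.


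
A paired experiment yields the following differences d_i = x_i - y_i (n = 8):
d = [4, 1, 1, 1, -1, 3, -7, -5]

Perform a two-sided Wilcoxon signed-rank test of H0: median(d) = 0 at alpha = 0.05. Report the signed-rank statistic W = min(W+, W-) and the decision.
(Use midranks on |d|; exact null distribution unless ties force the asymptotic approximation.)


Step 1: Drop any zero differences (none here) and take |d_i|.
|d| = [4, 1, 1, 1, 1, 3, 7, 5]
Step 2: Midrank |d_i| (ties get averaged ranks).
ranks: |4|->6, |1|->2.5, |1|->2.5, |1|->2.5, |1|->2.5, |3|->5, |7|->8, |5|->7
Step 3: Attach original signs; sum ranks with positive sign and with negative sign.
W+ = 6 + 2.5 + 2.5 + 2.5 + 5 = 18.5
W- = 2.5 + 8 + 7 = 17.5
(Check: W+ + W- = 36 should equal n(n+1)/2 = 36.)
Step 4: Test statistic W = min(W+, W-) = 17.5.
Step 5: Ties in |d|, so use the tie-corrected normal approximation.
        E[W] = n(n+1)/4 = 8*9/4 = 18.
        Tie groups: |d|=1 (t=4); sum(t^3 - t) = 60.
        Var[W] = n(n+1)(2n+1)/24 - sum(t^3-t)/48 = 1224/24 - 60/48 = 49.75.
        z = (W - E[W]) / sqrt(Var[W]) = (17.5 - 18) / 7.0534 = -0.0709.
        Two-sided p = 2*Phi(z) = 0.943487.
Step 6: alpha = 0.05. fail to reject H0.

W+ = 18.5, W- = 17.5, W = min = 17.5, p = 0.943487, fail to reject H0.


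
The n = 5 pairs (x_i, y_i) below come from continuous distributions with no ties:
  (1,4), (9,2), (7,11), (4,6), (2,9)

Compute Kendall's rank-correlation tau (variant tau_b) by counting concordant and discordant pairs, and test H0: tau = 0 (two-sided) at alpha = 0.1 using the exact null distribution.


Step 1: Enumerate the 10 unordered pairs (i,j) with i<j and classify each by sign(x_j-x_i) * sign(y_j-y_i).
  (1,2):dx=+8,dy=-2->D; (1,3):dx=+6,dy=+7->C; (1,4):dx=+3,dy=+2->C; (1,5):dx=+1,dy=+5->C
  (2,3):dx=-2,dy=+9->D; (2,4):dx=-5,dy=+4->D; (2,5):dx=-7,dy=+7->D; (3,4):dx=-3,dy=-5->C
  (3,5):dx=-5,dy=-2->C; (4,5):dx=-2,dy=+3->D
Step 2: C = 5, D = 5, total pairs = 10.
Step 3: tau = (C - D)/(n(n-1)/2) = (5 - 5)/10 = 0.000000.
Step 4: Exact two-sided p-value (enumerate n! = 120 permutations of y under H0): p = 1.000000.
Step 5: alpha = 0.1. fail to reject H0.

tau_b = 0.0000 (C=5, D=5), p = 1.000000, fail to reject H0.


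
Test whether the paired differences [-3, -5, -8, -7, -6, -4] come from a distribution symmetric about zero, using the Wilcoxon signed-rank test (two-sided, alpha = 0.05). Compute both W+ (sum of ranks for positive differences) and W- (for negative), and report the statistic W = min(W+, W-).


Step 1: Drop any zero differences (none here) and take |d_i|.
|d| = [3, 5, 8, 7, 6, 4]
Step 2: Midrank |d_i| (ties get averaged ranks).
ranks: |3|->1, |5|->3, |8|->6, |7|->5, |6|->4, |4|->2
Step 3: Attach original signs; sum ranks with positive sign and with negative sign.
W+ = 0 = 0
W- = 1 + 3 + 6 + 5 + 4 + 2 = 21
(Check: W+ + W- = 21 should equal n(n+1)/2 = 21.)
Step 4: Test statistic W = min(W+, W-) = 0.
Step 5: No ties, so the exact null distribution over the 2^6 = 64 sign assignments gives the two-sided p-value = 0.031250.
Step 6: alpha = 0.05. reject H0.

W+ = 0, W- = 21, W = min = 0, p = 0.031250, reject H0.


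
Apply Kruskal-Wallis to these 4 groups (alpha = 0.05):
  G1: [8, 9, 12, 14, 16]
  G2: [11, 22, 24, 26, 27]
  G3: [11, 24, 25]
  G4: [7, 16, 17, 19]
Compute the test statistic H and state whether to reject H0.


Step 1: Combine all N = 17 observations and assign midranks.
sorted (value, group, rank): (7,G4,1), (8,G1,2), (9,G1,3), (11,G2,4.5), (11,G3,4.5), (12,G1,6), (14,G1,7), (16,G1,8.5), (16,G4,8.5), (17,G4,10), (19,G4,11), (22,G2,12), (24,G2,13.5), (24,G3,13.5), (25,G3,15), (26,G2,16), (27,G2,17)
Step 2: Sum ranks within each group.
R_1 = 26.5 (n_1 = 5)
R_2 = 63 (n_2 = 5)
R_3 = 33 (n_3 = 3)
R_4 = 30.5 (n_4 = 4)
Step 3: H = 12/(N(N+1)) * sum(R_i^2/n_i) - 3(N+1)
     = 12/(17*18) * (26.5^2/5 + 63^2/5 + 33^2/3 + 30.5^2/4) - 3*18
     = 0.039216 * 1529.81 - 54
     = 5.992647.
Step 4: Ties present; correction factor C = 1 - 18/(17^3 - 17) = 0.996324. Corrected H = 5.992647 / 0.996324 = 6.014760.
Step 5: Under H0, H ~ chi^2(3); p-value = 0.110894.
Step 6: alpha = 0.05. fail to reject H0.

H = 6.0148, df = 3, p = 0.110894, fail to reject H0.


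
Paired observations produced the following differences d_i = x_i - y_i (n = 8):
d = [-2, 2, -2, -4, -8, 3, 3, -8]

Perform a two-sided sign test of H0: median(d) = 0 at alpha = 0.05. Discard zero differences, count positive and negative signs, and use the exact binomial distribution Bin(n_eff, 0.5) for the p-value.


Step 1: Discard zero differences. Original n = 8; n_eff = number of nonzero differences = 8.
Nonzero differences (with sign): -2, +2, -2, -4, -8, +3, +3, -8
Step 2: Count signs: positive = 3, negative = 5.
Step 3: Under H0: P(positive) = 0.5, so the number of positives S ~ Bin(8, 0.5).
Step 4: Two-sided exact p-value = sum of Bin(8,0.5) probabilities at or below the observed probability = 0.726562.
Step 5: alpha = 0.05. fail to reject H0.

n_eff = 8, pos = 3, neg = 5, p = 0.726562, fail to reject H0.


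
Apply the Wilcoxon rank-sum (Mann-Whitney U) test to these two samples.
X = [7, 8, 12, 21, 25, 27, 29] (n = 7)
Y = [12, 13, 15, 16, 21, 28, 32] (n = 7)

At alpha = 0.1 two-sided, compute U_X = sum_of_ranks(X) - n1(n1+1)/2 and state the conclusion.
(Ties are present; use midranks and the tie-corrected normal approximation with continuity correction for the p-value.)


Step 1: Combine and sort all 14 observations; assign midranks.
sorted (value, group): (7,X), (8,X), (12,X), (12,Y), (13,Y), (15,Y), (16,Y), (21,X), (21,Y), (25,X), (27,X), (28,Y), (29,X), (32,Y)
ranks: 7->1, 8->2, 12->3.5, 12->3.5, 13->5, 15->6, 16->7, 21->8.5, 21->8.5, 25->10, 27->11, 28->12, 29->13, 32->14
Step 2: Rank sum for X: R1 = 1 + 2 + 3.5 + 8.5 + 10 + 11 + 13 = 49.
Step 3: U_X = R1 - n1(n1+1)/2 = 49 - 7*8/2 = 49 - 28 = 21.
       U_Y = n1*n2 - U_X = 49 - 21 = 28.
Step 4: Ties are present, so use the tie-corrected normal approximation (with continuity correction) for the p-value.
Step 5: p-value = 0.700852; compare to alpha = 0.1. fail to reject H0.

U_X = 21, p = 0.700852, fail to reject H0 at alpha = 0.1.


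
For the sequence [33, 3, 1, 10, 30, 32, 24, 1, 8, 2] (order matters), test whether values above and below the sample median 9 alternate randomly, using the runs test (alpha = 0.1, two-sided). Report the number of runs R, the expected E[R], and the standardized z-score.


Step 1: Compute median = 9; label A = above, B = below.
Labels in order: ABBAAAABBB  (n_A = 5, n_B = 5)
Step 2: Count runs R = 4.
Step 3: Under H0 (random ordering), E[R] = 2*n_A*n_B/(n_A+n_B) + 1 = 2*5*5/10 + 1 = 6.0000.
        Var[R] = 2*n_A*n_B*(2*n_A*n_B - n_A - n_B) / ((n_A+n_B)^2 * (n_A+n_B-1)) = 2000/900 = 2.2222.
        SD[R] = 1.4907.
Step 4: Continuity-corrected z = (R + 0.5 - E[R]) / SD[R] = (4 + 0.5 - 6.0000) / 1.4907 = -1.0062.
Step 5: Two-sided p-value via normal approximation = 2*(1 - Phi(|z|)) = 0.314305.
Step 6: alpha = 0.1. fail to reject H0.

R = 4, z = -1.0062, p = 0.314305, fail to reject H0.


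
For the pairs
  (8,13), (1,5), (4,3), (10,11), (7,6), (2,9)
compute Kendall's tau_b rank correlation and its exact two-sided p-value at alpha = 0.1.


Step 1: Enumerate the 15 unordered pairs (i,j) with i<j and classify each by sign(x_j-x_i) * sign(y_j-y_i).
  (1,2):dx=-7,dy=-8->C; (1,3):dx=-4,dy=-10->C; (1,4):dx=+2,dy=-2->D; (1,5):dx=-1,dy=-7->C
  (1,6):dx=-6,dy=-4->C; (2,3):dx=+3,dy=-2->D; (2,4):dx=+9,dy=+6->C; (2,5):dx=+6,dy=+1->C
  (2,6):dx=+1,dy=+4->C; (3,4):dx=+6,dy=+8->C; (3,5):dx=+3,dy=+3->C; (3,6):dx=-2,dy=+6->D
  (4,5):dx=-3,dy=-5->C; (4,6):dx=-8,dy=-2->C; (5,6):dx=-5,dy=+3->D
Step 2: C = 11, D = 4, total pairs = 15.
Step 3: tau = (C - D)/(n(n-1)/2) = (11 - 4)/15 = 0.466667.
Step 4: Exact two-sided p-value (enumerate n! = 720 permutations of y under H0): p = 0.272222.
Step 5: alpha = 0.1. fail to reject H0.

tau_b = 0.4667 (C=11, D=4), p = 0.272222, fail to reject H0.


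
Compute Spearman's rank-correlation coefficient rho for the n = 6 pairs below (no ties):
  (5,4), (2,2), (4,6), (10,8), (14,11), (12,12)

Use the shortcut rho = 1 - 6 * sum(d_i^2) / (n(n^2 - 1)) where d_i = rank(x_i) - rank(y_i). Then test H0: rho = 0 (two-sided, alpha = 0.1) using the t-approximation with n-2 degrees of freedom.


Step 1: Rank x and y separately (midranks; no ties here).
rank(x): 5->3, 2->1, 4->2, 10->4, 14->6, 12->5
rank(y): 4->2, 2->1, 6->3, 8->4, 11->5, 12->6
Step 2: d_i = R_x(i) - R_y(i); compute d_i^2.
  (3-2)^2=1, (1-1)^2=0, (2-3)^2=1, (4-4)^2=0, (6-5)^2=1, (5-6)^2=1
sum(d^2) = 4.
Step 3: rho = 1 - 6*4 / (6*(6^2 - 1)) = 1 - 24/210 = 0.885714.
Step 4: Under H0, t = rho * sqrt((n-2)/(1-rho^2)) = 3.8158 ~ t(4).
Step 5: Two-sided p-value from the t-distribution with 4 df = 0.018845.
Step 6: alpha = 0.1. reject H0.

rho = 0.8857, p = 0.018845, reject H0 at alpha = 0.1.
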